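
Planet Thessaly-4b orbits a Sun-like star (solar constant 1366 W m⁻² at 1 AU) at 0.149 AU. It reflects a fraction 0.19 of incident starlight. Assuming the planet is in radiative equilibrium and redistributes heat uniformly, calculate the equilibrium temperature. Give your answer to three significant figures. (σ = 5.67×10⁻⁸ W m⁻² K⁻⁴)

Flux at 0.149 AU: S = 1366/0.149² = 6.15×10⁴ W m⁻².
Energy balance: absorbed = emitted ⇒ πR²·S(1−A) = 4πR²·σT_eq⁴, so T_eq⁴ = S(1−A)/(4σ).
T_eq = [6.15×10⁴ × 0.81 / (4 × 5.67×10⁻⁸)]^(1/4) = (2.20×10¹¹)^(1/4) = 685 K.

T_eq ≈ 685 K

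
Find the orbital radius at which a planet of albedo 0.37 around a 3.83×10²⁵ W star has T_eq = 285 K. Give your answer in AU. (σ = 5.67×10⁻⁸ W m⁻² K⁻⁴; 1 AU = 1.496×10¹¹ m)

From T_eq⁴ = L(1−A)/(16πσd²): d = √[L(1−A)/(16πσT_eq⁴)].
d = √[3.83×10²⁵ × 0.63 / (16π × 5.67×10⁻⁸ × (285)⁴)] = 3.58×10¹⁰ m = 0.239 AU.

d ≈ 0.239 AU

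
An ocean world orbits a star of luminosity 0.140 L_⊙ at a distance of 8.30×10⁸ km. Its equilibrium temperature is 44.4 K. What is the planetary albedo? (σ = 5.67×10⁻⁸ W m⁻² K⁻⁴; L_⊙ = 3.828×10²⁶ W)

d = 8.30×10⁸ km = 8.30×10¹¹ m.
L = 0.140 × 3.828×10²⁶ = 5.36×10²⁵ W.
Flux: S = L/(4πd²) = 5.36×10²⁵/(4π×(8.30×10¹¹)²) = 6.19 W m⁻².
From T_eq⁴ = S(1−A)/(4σ): 1−A = 4σT_eq⁴/S.
1−A = 4 × 5.67×10⁻⁸ × (44.4)⁴ / 6.19 = 0.142.

A ≈ 0.86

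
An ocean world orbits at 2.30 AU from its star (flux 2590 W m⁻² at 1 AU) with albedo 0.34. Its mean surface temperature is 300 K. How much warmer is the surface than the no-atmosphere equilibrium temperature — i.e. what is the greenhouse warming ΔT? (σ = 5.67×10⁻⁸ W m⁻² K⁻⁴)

S = 2590/2.30² = 489.6 W m⁻².
T_eq = [S(1−A)/(4σ)]^(1/4) = [489.6×0.66/(4×5.67×10⁻⁸)]^(1/4) = 194.3 K.
ΔT = T_surf − T_eq = 300 − 194.3.

ΔT ≈ 105.7 K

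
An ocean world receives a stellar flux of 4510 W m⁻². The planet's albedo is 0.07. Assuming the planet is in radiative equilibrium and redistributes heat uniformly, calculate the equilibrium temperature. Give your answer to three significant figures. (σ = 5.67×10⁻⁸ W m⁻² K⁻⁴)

Energy balance: absorbed = emitted ⇒ πR²·S(1−A) = 4πR²·σT_eq⁴, so T_eq⁴ = S(1−A)/(4σ).
T_eq = [4510 × 0.93 / (4 × 5.67×10⁻⁸)]^(1/4) = (1.85×10¹⁰)^(1/4) = 369 K.

T_eq ≈ 369 K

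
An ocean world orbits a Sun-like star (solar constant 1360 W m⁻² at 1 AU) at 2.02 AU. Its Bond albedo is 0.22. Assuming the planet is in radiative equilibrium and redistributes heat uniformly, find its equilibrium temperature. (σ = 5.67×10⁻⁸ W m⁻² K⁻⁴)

T_eq ≈ 184 K

Flux at 2.02 AU: S = 1360/2.02² = 333 W m⁻².
Energy balance: absorbed = emitted ⇒ πR²·S(1−A) = 4πR²·σT_eq⁴, so T_eq⁴ = S(1−A)/(4σ).
T_eq = [333 × 0.78 / (4 × 5.67×10⁻⁸)]^(1/4) = (1.15×10⁹)^(1/4) = 184 K.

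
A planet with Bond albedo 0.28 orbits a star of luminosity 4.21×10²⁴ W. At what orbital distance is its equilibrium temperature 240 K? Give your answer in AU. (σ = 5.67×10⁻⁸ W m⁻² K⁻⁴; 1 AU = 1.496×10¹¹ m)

From T_eq⁴ = L(1−A)/(16πσd²): d = √[L(1−A)/(16πσT_eq⁴)].
d = √[4.21×10²⁴ × 0.72 / (16π × 5.67×10⁻⁸ × (240)⁴)] = 1.79×10¹⁰ m = 0.120 AU.

d ≈ 0.120 AU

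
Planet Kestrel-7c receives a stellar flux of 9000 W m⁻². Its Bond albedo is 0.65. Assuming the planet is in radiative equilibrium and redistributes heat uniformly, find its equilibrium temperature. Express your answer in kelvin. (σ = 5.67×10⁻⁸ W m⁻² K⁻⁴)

T_eq ≈ 343 K

Energy balance: absorbed = emitted ⇒ πR²·S(1−A) = 4πR²·σT_eq⁴, so T_eq⁴ = S(1−A)/(4σ).
T_eq = [9000 × 0.35 / (4 × 5.67×10⁻⁸)]^(1/4) = (1.39×10¹⁰)^(1/4) = 343 K.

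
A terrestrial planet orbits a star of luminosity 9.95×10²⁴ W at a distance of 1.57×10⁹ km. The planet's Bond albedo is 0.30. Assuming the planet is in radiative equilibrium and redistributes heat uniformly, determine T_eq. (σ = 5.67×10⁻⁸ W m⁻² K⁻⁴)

T_eq ≈ 31.6 K

d = 1.57×10⁹ km = 1.57×10¹² m.
Flux: S = L/(4πd²) = 9.95×10²⁴/(4π×(1.57×10¹²)²) = 0.321 W m⁻².
Energy balance: absorbed = emitted ⇒ πR²·S(1−A) = 4πR²·σT_eq⁴, so T_eq⁴ = S(1−A)/(4σ).
T_eq = [0.321 × 0.70 / (4 × 5.67×10⁻⁸)]^(1/4) = (9.91×10⁵)^(1/4) = 31.6 K.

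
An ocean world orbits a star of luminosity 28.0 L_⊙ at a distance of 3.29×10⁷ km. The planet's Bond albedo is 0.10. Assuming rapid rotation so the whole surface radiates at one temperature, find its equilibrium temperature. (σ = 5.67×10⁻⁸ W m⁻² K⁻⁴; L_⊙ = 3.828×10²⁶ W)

d = 3.29×10⁷ km = 3.29×10¹⁰ m.
L = 28.0 × 3.828×10²⁶ = 1.07×10²⁸ W.
Flux: S = L/(4πd²) = 1.07×10²⁸/(4π×(3.29×10¹⁰)²) = 7.88×10⁵ W m⁻².
Energy balance: absorbed = emitted ⇒ πR²·S(1−A) = 4πR²·σT_eq⁴, so T_eq⁴ = S(1−A)/(4σ).
T_eq = [7.88×10⁵ × 0.90 / (4 × 5.67×10⁻⁸)]^(1/4) = (3.13×10¹²)^(1/4) = 1330 K.

T_eq ≈ 1330 K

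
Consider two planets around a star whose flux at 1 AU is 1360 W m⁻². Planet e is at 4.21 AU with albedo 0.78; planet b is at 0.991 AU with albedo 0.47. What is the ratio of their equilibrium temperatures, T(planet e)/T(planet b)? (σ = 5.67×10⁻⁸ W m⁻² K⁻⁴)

T_eq = [S₀(1−A)/(4σd²)]^(1/4), so T ∝ (1−A)^(1/4) / √d.
T₁ = [1360×0.22/(4×5.67×10⁻⁸×4.21²)]^(1/4) = 92.88 K.
T₂ = [1360×0.53/(4×5.67×10⁻⁸×0.991²)]^(1/4) = 238.51 K.

T₁/T₂ ≈ 0.389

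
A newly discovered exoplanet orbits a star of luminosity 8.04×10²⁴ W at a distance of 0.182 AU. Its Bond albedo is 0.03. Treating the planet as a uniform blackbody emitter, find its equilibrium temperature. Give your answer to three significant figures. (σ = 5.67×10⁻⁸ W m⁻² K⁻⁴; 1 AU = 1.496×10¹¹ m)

d = 0.182 AU = 2.72×10¹⁰ m.
Flux: S = L/(4πd²) = 8.04×10²⁴/(4π×(2.72×10¹⁰)²) = 863 W m⁻².
Energy balance: absorbed = emitted ⇒ πR²·S(1−A) = 4πR²·σT_eq⁴, so T_eq⁴ = S(1−A)/(4σ).
T_eq = [863 × 0.97 / (4 × 5.67×10⁻⁸)]^(1/4) = (3.69×10⁹)^(1/4) = 246 K.

T_eq ≈ 246 K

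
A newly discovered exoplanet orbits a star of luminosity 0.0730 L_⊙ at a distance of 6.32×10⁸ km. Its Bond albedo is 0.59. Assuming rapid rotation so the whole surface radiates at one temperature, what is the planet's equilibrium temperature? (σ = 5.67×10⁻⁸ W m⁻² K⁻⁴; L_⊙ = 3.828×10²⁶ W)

d = 6.32×10⁸ km = 6.32×10¹¹ m.
L = 0.0730 × 3.828×10²⁶ = 2.79×10²⁵ W.
Flux: S = L/(4πd²) = 2.79×10²⁵/(4π×(6.32×10¹¹)²) = 5.57 W m⁻².
Energy balance: absorbed = emitted ⇒ πR²·S(1−A) = 4πR²·σT_eq⁴, so T_eq⁴ = S(1−A)/(4σ).
T_eq = [5.57 × 0.41 / (4 × 5.67×10⁻⁸)]^(1/4) = (1.01×10⁷)^(1/4) = 56.3 K.

T_eq ≈ 56.3 K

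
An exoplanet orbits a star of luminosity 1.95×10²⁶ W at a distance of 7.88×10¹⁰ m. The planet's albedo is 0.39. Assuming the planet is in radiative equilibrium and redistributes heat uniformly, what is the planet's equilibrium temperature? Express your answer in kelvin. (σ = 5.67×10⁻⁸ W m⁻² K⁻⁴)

T_eq ≈ 286 K

Flux: S = L/(4πd²) = 1.95×10²⁶/(4π×(7.88×10¹⁰)²) = 2500 W m⁻².
Energy balance: absorbed = emitted ⇒ πR²·S(1−A) = 4πR²·σT_eq⁴, so T_eq⁴ = S(1−A)/(4σ).
T_eq = [2500 × 0.61 / (4 × 5.67×10⁻⁸)]^(1/4) = (6.72×10⁹)^(1/4) = 286 K.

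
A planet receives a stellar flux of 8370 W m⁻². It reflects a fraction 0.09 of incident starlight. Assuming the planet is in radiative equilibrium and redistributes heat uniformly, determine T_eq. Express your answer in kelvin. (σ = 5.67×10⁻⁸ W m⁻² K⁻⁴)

T_eq ≈ 428 K

Energy balance: absorbed = emitted ⇒ πR²·S(1−A) = 4πR²·σT_eq⁴, so T_eq⁴ = S(1−A)/(4σ).
T_eq = [8370 × 0.91 / (4 × 5.67×10⁻⁸)]^(1/4) = (3.36×10¹⁰)^(1/4) = 428 K.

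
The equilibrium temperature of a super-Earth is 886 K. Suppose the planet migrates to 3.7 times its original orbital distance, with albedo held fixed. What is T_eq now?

T_eq ∝ L^(1/4) · d^(−1/2).
T′ = 886 / 3.7^(1/2) = 461 K.

T_eq ≈ 461 K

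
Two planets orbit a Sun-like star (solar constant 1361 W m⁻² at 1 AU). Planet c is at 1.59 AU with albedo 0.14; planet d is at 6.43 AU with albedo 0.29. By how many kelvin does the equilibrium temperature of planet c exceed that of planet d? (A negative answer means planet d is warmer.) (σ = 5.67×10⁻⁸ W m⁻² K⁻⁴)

ΔT ≈ 111.8 K

T_eq = [S₀(1−A)/(4σd²)]^(1/4), so T ∝ (1−A)^(1/4) / √d.
T₁ = [1361×0.86/(4×5.67×10⁻⁸×1.59²)]^(1/4) = 212.56 K.
T₂ = [1361×0.71/(4×5.67×10⁻⁸×6.43²)]^(1/4) = 100.75 K.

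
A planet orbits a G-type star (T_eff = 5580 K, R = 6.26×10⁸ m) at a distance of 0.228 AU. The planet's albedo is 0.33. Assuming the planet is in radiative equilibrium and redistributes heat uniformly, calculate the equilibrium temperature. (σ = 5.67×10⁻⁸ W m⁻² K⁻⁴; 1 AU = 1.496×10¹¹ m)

d = 0.228 AU = 3.41×10¹⁰ m.
L = 4πR_⋆²σT_⋆⁴ = 4π(6.26×10⁸)² × 5.67×10⁻⁸ × (5580)⁴ = 2.71×10²⁶ W.
S = L/(4πd²) = 1.85×10⁴ W m⁻².
Energy balance: absorbed = emitted ⇒ πR²·S(1−A) = 4πR²·σT_eq⁴, so T_eq⁴ = S(1−A)/(4σ).
T_eq = [1.85×10⁴ × 0.67 / (4 × 5.67×10⁻⁸)]^(1/4) = (5.47×10¹⁰)^(1/4) = 484 K.

T_eq ≈ 484 K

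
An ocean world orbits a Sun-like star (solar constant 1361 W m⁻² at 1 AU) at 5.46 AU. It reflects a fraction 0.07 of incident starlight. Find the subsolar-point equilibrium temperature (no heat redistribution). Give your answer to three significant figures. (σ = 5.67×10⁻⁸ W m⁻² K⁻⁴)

T_ss ≈ 165 K

Flux at 5.46 AU: S = 1361/5.46² = 45.7 W m⁻².
At the subsolar point the surface absorbs S(1−A) and emits σT⁴ per unit area — no factor of 4, since only the local patch is in balance.
T = [45.7 × 0.93 / 5.67×10⁻⁸]^(1/4) = (7.49×10⁸)^(1/4) = 165 K.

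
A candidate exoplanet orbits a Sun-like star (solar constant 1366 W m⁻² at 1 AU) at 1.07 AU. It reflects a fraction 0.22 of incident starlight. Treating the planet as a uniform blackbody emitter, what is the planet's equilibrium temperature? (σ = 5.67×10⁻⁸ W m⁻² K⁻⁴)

T_eq ≈ 253 K

Flux at 1.07 AU: S = 1366/1.07² = 1190 W m⁻².
Energy balance: absorbed = emitted ⇒ πR²·S(1−A) = 4πR²·σT_eq⁴, so T_eq⁴ = S(1−A)/(4σ).
T_eq = [1190 × 0.78 / (4 × 5.67×10⁻⁸)]^(1/4) = (4.10×10⁹)^(1/4) = 253 K.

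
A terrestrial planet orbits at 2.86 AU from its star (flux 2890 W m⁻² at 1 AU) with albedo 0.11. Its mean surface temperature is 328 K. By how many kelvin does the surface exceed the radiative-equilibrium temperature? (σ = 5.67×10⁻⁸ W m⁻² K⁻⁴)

ΔT ≈ 135.0 K

S = 2890/2.86² = 353.3 W m⁻².
T_eq = [S(1−A)/(4σ)]^(1/4) = [353.3×0.89/(4×5.67×10⁻⁸)]^(1/4) = 193.0 K.
ΔT = T_surf − T_eq = 328 − 193.0.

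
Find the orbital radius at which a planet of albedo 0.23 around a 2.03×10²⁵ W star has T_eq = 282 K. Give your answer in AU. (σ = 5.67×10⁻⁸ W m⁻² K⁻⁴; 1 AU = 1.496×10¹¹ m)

From T_eq⁴ = L(1−A)/(16πσd²): d = √[L(1−A)/(16πσT_eq⁴)].
d = √[2.03×10²⁵ × 0.77 / (16π × 5.67×10⁻⁸ × (282)⁴)] = 2.94×10¹⁰ m = 0.197 AU.

d ≈ 0.197 AU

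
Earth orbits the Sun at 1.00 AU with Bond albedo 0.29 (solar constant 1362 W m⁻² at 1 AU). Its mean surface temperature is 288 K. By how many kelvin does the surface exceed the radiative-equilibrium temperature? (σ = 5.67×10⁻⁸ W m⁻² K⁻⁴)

ΔT ≈ 32.5 K

S = 1362/1.00² = 1362 W m⁻².
T_eq = [S(1−A)/(4σ)]^(1/4) = [1362×0.71/(4×5.67×10⁻⁸)]^(1/4) = 255.5 K.
ΔT = T_surf − T_eq = 288 − 255.5.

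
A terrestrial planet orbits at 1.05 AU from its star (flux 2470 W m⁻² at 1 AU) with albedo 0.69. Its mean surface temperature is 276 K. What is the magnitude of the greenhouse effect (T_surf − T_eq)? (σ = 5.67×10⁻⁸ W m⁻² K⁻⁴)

ΔT ≈ 40.8 K

S = 2470/1.05² = 2240 W m⁻².
T_eq = [S(1−A)/(4σ)]^(1/4) = [2240×0.31/(4×5.67×10⁻⁸)]^(1/4) = 235.2 K.
ΔT = T_surf − T_eq = 276 − 235.2.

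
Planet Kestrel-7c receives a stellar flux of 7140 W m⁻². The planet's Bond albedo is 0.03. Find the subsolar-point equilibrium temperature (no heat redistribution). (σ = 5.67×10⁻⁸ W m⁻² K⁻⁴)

T_ss ≈ 591 K

At the subsolar point the surface absorbs S(1−A) and emits σT⁴ per unit area — no factor of 4, since only the local patch is in balance.
T = [7140 × 0.97 / 5.67×10⁻⁸]^(1/4) = (1.22×10¹¹)^(1/4) = 591 K.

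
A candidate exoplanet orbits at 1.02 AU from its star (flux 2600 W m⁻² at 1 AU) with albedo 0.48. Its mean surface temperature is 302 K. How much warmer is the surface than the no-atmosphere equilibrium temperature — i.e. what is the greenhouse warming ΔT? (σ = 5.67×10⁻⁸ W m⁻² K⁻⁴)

S = 2600/1.02² = 2499 W m⁻².
T_eq = [S(1−A)/(4σ)]^(1/4) = [2499×0.52/(4×5.67×10⁻⁸)]^(1/4) = 275.1 K.
ΔT = T_surf − T_eq = 302 − 275.1.

ΔT ≈ 26.9 K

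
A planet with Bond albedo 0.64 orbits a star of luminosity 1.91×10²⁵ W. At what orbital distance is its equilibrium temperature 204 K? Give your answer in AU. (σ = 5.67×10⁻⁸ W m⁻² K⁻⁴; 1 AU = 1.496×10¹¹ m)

d ≈ 0.249 AU

From T_eq⁴ = L(1−A)/(16πσd²): d = √[L(1−A)/(16πσT_eq⁴)].
d = √[1.91×10²⁵ × 0.36 / (16π × 5.67×10⁻⁸ × (204)⁴)] = 3.73×10¹⁰ m = 0.249 AU.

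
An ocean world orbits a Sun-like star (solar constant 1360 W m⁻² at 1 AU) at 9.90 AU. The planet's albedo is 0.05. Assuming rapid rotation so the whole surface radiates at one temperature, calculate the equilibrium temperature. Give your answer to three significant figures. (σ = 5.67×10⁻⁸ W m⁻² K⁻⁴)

T_eq ≈ 87.3 K

Flux at 9.90 AU: S = 1360/9.90² = 13.9 W m⁻².
Energy balance: absorbed = emitted ⇒ πR²·S(1−A) = 4πR²·σT_eq⁴, so T_eq⁴ = S(1−A)/(4σ).
T_eq = [13.9 × 0.95 / (4 × 5.67×10⁻⁸)]^(1/4) = (5.81×10⁷)^(1/4) = 87.3 K.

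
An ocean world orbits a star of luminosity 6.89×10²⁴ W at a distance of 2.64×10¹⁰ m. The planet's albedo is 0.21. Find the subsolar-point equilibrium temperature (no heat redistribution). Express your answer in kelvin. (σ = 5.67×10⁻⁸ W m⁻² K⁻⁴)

T_ss ≈ 324 K

Flux: S = L/(4πd²) = 6.89×10²⁴/(4π×(2.64×10¹⁰)²) = 787 W m⁻².
At the subsolar point the surface absorbs S(1−A) and emits σT⁴ per unit area — no factor of 4, since only the local patch is in balance.
T = [787 × 0.79 / 5.67×10⁻⁸]^(1/4) = (1.10×10¹⁰)^(1/4) = 324 K.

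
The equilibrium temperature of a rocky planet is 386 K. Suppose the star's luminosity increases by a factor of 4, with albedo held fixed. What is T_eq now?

T_eq ∝ L^(1/4) · d^(−1/2).
T′ = 386 × 4^(1/4) = 546 K.

T_eq ≈ 546 K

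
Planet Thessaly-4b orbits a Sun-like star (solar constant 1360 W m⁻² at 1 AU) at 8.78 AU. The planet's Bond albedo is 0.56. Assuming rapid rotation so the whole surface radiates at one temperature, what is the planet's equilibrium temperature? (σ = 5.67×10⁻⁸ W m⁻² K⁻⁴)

T_eq ≈ 76.5 K

Flux at 8.78 AU: S = 1360/8.78² = 17.6 W m⁻².
Energy balance: absorbed = emitted ⇒ πR²·S(1−A) = 4πR²·σT_eq⁴, so T_eq⁴ = S(1−A)/(4σ).
T_eq = [17.6 × 0.44 / (4 × 5.67×10⁻⁸)]^(1/4) = (3.42×10⁷)^(1/4) = 76.5 K.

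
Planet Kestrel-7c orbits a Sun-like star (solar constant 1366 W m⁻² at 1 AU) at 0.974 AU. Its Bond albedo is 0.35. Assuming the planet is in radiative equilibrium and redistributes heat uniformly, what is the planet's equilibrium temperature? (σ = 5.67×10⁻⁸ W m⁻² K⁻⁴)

T_eq ≈ 253 K

Flux at 0.974 AU: S = 1366/0.974² = 1440 W m⁻².
Energy balance: absorbed = emitted ⇒ πR²·S(1−A) = 4πR²·σT_eq⁴, so T_eq⁴ = S(1−A)/(4σ).
T_eq = [1440 × 0.65 / (4 × 5.67×10⁻⁸)]^(1/4) = (4.13×10⁹)^(1/4) = 253 K.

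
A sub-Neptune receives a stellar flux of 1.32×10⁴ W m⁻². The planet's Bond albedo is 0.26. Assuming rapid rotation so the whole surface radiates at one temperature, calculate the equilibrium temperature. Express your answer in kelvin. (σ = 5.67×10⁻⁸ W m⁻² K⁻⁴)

Energy balance: absorbed = emitted ⇒ πR²·S(1−A) = 4πR²·σT_eq⁴, so T_eq⁴ = S(1−A)/(4σ).
T_eq = [1.32×10⁴ × 0.74 / (4 × 5.67×10⁻⁸)]^(1/4) = (4.31×10¹⁰)^(1/4) = 456 K.

T_eq ≈ 456 K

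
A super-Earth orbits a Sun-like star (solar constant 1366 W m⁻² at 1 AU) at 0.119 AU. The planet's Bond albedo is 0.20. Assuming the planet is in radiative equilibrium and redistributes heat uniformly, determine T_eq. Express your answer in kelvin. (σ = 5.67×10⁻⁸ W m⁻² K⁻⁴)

T_eq ≈ 764 K

Flux at 0.119 AU: S = 1366/0.119² = 9.65×10⁴ W m⁻².
Energy balance: absorbed = emitted ⇒ πR²·S(1−A) = 4πR²·σT_eq⁴, so T_eq⁴ = S(1−A)/(4σ).
T_eq = [9.65×10⁴ × 0.80 / (4 × 5.67×10⁻⁸)]^(1/4) = (3.40×10¹¹)^(1/4) = 764 K.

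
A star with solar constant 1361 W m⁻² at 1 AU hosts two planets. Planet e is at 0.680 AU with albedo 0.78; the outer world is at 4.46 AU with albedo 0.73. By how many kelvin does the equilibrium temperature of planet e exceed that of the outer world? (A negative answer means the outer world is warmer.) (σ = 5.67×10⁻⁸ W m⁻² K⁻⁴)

ΔT ≈ 136.2 K

T_eq = [S₀(1−A)/(4σd²)]^(1/4), so T ∝ (1−A)^(1/4) / √d.
T₁ = [1361×0.22/(4×5.67×10⁻⁸×0.680²)]^(1/4) = 231.16 K.
T₂ = [1361×0.27/(4×5.67×10⁻⁸×4.46²)]^(1/4) = 95.00 K.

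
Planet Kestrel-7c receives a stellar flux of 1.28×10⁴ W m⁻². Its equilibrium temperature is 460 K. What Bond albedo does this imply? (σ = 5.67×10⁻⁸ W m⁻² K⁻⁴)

From T_eq⁴ = S(1−A)/(4σ): 1−A = 4σT_eq⁴/S.
1−A = 4 × 5.67×10⁻⁸ × (460)⁴ / 1.28×10⁴ = 0.793.

A ≈ 0.21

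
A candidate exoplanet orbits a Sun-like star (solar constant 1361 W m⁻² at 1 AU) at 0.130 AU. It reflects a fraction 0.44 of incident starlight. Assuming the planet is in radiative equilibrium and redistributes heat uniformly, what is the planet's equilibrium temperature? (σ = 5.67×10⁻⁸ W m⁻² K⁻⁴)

Flux at 0.130 AU: S = 1361/0.130² = 8.05×10⁴ W m⁻².
Energy balance: absorbed = emitted ⇒ πR²·S(1−A) = 4πR²·σT_eq⁴, so T_eq⁴ = S(1−A)/(4σ).
T_eq = [8.05×10⁴ × 0.56 / (4 × 5.67×10⁻⁸)]^(1/4) = (1.99×10¹¹)^(1/4) = 668 K.

T_eq ≈ 668 K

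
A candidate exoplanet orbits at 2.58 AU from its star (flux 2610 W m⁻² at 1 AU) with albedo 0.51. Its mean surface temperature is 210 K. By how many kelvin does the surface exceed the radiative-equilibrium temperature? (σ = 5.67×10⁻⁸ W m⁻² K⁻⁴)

ΔT ≈ 39.4 K

S = 2610/2.58² = 392.1 W m⁻².
T_eq = [S(1−A)/(4σ)]^(1/4) = [392.1×0.49/(4×5.67×10⁻⁸)]^(1/4) = 170.6 K.
ΔT = T_surf − T_eq = 210 − 170.6.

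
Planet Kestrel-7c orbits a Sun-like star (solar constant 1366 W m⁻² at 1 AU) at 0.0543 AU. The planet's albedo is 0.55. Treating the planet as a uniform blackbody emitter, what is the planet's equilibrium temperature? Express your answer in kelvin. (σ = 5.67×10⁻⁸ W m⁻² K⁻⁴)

T_eq ≈ 979 K

Flux at 0.0543 AU: S = 1366/0.0543² = 4.63×10⁵ W m⁻².
Energy balance: absorbed = emitted ⇒ πR²·S(1−A) = 4πR²·σT_eq⁴, so T_eq⁴ = S(1−A)/(4σ).
T_eq = [4.63×10⁵ × 0.45 / (4 × 5.67×10⁻⁸)]^(1/4) = (9.19×10¹¹)^(1/4) = 979 K.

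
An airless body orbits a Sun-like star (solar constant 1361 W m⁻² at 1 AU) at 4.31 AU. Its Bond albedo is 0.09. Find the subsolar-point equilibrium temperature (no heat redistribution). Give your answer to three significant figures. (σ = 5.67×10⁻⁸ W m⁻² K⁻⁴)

T_ss ≈ 185 K

Flux at 4.31 AU: S = 1361/4.31² = 73.3 W m⁻².
At the subsolar point the surface absorbs S(1−A) and emits σT⁴ per unit area — no factor of 4, since only the local patch is in balance.
T = [73.3 × 0.91 / 5.67×10⁻⁸]^(1/4) = (1.18×10⁹)^(1/4) = 185 K.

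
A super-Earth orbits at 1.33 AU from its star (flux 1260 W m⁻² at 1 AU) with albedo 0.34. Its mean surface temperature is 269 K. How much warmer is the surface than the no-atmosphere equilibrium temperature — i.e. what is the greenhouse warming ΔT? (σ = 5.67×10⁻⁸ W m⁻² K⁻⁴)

S = 1260/1.33² = 712.3 W m⁻².
T_eq = [S(1−A)/(4σ)]^(1/4) = [712.3×0.66/(4×5.67×10⁻⁸)]^(1/4) = 213.4 K.
ΔT = T_surf − T_eq = 269 − 213.4.

ΔT ≈ 55.6 K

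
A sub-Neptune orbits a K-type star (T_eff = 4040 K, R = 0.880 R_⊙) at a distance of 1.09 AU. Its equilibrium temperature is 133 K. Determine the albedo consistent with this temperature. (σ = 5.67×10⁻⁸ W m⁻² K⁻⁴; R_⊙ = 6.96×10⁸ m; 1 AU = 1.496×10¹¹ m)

A ≈ 0.67

R_⋆ = 0.880 × 6.96×10⁸ = 6.12×10⁸ m.
d = 1.09 AU = 1.63×10¹¹ m.
L = 4πR_⋆²σT_⋆⁴ = 4π(6.12×10⁸)² × 5.67×10⁻⁸ × (4040)⁴ = 7.12×10²⁵ W.
S = L/(4πd²) = 213 W m⁻².
From T_eq⁴ = S(1−A)/(4σ): 1−A = 4σT_eq⁴/S.
1−A = 4 × 5.67×10⁻⁸ × (133)⁴ / 213 = 0.333.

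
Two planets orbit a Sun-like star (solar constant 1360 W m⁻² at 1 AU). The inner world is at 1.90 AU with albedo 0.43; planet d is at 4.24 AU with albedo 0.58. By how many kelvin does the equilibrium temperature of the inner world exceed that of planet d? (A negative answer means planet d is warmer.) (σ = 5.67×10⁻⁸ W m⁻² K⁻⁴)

T_eq = [S₀(1−A)/(4σd²)]^(1/4), so T ∝ (1−A)^(1/4) / √d.
T₁ = [1360×0.57/(4×5.67×10⁻⁸×1.90²)]^(1/4) = 175.41 K.
T₂ = [1360×0.42/(4×5.67×10⁻⁸×4.24²)]^(1/4) = 108.79 K.

ΔT ≈ 66.6 K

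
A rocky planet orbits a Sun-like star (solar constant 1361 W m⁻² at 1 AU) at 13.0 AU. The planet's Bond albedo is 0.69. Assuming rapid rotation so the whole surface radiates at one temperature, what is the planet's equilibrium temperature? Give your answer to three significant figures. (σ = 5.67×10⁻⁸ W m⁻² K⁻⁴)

Flux at 13.0 AU: S = 1361/13.0² = 8.05 W m⁻².
Energy balance: absorbed = emitted ⇒ πR²·S(1−A) = 4πR²·σT_eq⁴, so T_eq⁴ = S(1−A)/(4σ).
T_eq = [8.05 × 0.31 / (4 × 5.67×10⁻⁸)]^(1/4) = (1.10×10⁷)^(1/4) = 57.6 K.

T_eq ≈ 57.6 K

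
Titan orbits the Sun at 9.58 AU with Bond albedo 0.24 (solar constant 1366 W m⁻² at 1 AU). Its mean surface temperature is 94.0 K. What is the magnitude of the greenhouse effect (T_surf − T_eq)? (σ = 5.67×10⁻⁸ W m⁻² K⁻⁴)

S = 1366/9.58² = 14.88 W m⁻².
T_eq = [S(1−A)/(4σ)]^(1/4) = [14.88×0.76/(4×5.67×10⁻⁸)]^(1/4) = 84.0 K.
ΔT = T_surf − T_eq = 94 − 84.0.

ΔT ≈ 10.0 K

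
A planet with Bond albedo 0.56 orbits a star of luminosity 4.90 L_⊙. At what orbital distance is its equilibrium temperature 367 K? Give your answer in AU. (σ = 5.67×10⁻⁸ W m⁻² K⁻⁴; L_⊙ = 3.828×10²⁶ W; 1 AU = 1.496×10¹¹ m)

d ≈ 0.845 AU

L = 4.90 × 3.828×10²⁶ = 1.88×10²⁷ W.
From T_eq⁴ = L(1−A)/(16πσd²): d = √[L(1−A)/(16πσT_eq⁴)].
d = √[1.88×10²⁷ × 0.44 / (16π × 5.67×10⁻⁸ × (367)⁴)] = 1.26×10¹¹ m = 0.845 AU.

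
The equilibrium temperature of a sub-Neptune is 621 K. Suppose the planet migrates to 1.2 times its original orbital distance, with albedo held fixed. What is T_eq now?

T_eq ≈ 567 K

T_eq ∝ L^(1/4) · d^(−1/2).
T′ = 621 / 1.2^(1/2) = 567 K.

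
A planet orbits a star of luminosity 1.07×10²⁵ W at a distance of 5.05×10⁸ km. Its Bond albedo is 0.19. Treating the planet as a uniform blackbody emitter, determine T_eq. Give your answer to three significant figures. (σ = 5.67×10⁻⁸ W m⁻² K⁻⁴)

T_eq ≈ 58.8 K

d = 5.05×10⁸ km = 5.05×10¹¹ m.
Flux: S = L/(4πd²) = 1.07×10²⁵/(4π×(5.05×10¹¹)²) = 3.34 W m⁻².
Energy balance: absorbed = emitted ⇒ πR²·S(1−A) = 4πR²·σT_eq⁴, so T_eq⁴ = S(1−A)/(4σ).
T_eq = [3.34 × 0.81 / (4 × 5.67×10⁻⁸)]^(1/4) = (1.19×10⁷)^(1/4) = 58.8 K.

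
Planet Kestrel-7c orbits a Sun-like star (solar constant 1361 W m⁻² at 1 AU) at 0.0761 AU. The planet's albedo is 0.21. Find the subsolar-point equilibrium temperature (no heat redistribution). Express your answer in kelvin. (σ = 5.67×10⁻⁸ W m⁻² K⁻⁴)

Flux at 0.0761 AU: S = 1361/0.0761² = 2.35×10⁵ W m⁻².
At the subsolar point the surface absorbs S(1−A) and emits σT⁴ per unit area — no factor of 4, since only the local patch is in balance.
T = [2.35×10⁵ × 0.79 / 5.67×10⁻⁸]^(1/4) = (3.27×10¹²)^(1/4) = 1350 K.

T_ss ≈ 1350 K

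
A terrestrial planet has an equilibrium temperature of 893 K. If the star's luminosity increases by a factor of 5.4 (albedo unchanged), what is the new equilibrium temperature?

T_eq ∝ L^(1/4) · d^(−1/2).
T′ = 893 × 5.4^(1/4) = 1360 K.

T_eq ≈ 1360 K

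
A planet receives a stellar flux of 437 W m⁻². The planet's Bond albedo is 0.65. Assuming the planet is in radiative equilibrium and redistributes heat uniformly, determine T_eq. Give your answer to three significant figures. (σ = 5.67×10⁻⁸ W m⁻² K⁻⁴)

Energy balance: absorbed = emitted ⇒ πR²·S(1−A) = 4πR²·σT_eq⁴, so T_eq⁴ = S(1−A)/(4σ).
T_eq = [437 × 0.35 / (4 × 5.67×10⁻⁸)]^(1/4) = (6.74×10⁸)^(1/4) = 161 K.

T_eq ≈ 161 K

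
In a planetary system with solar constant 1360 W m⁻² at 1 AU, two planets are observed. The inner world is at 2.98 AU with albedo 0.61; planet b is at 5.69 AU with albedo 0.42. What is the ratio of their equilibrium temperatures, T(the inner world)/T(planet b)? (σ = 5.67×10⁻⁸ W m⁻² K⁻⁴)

T₁/T₂ ≈ 1.251

T_eq = [S₀(1−A)/(4σd²)]^(1/4), so T ∝ (1−A)^(1/4) / √d.
T₁ = [1360×0.39/(4×5.67×10⁻⁸×2.98²)]^(1/4) = 127.39 K.
T₂ = [1360×0.58/(4×5.67×10⁻⁸×5.69²)]^(1/4) = 101.81 K.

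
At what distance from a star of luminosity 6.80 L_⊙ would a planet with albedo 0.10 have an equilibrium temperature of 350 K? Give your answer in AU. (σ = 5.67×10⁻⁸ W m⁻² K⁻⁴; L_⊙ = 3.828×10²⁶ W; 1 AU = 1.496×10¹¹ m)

L = 6.80 × 3.828×10²⁶ = 2.60×10²⁷ W.
From T_eq⁴ = L(1−A)/(16πσd²): d = √[L(1−A)/(16πσT_eq⁴)].
d = √[2.60×10²⁷ × 0.90 / (16π × 5.67×10⁻⁸ × (350)⁴)] = 2.34×10¹¹ m = 1.56 AU.

d ≈ 1.56 AU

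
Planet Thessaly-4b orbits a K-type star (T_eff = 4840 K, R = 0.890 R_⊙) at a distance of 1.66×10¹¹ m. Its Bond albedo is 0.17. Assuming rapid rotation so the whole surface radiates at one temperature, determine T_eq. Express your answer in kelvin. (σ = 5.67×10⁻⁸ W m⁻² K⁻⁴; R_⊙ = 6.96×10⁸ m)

T_eq ≈ 200 K

R_⋆ = 0.890 × 6.96×10⁸ = 6.19×10⁸ m.
L = 4πR_⋆²σT_⋆⁴ = 4π(6.19×10⁸)² × 5.67×10⁻⁸ × (4840)⁴ = 1.50×10²⁶ W.
S = L/(4πd²) = 433 W m⁻².
Energy balance: absorbed = emitted ⇒ πR²·S(1−A) = 4πR²·σT_eq⁴, so T_eq⁴ = S(1−A)/(4σ).
T_eq = [433 × 0.83 / (4 × 5.67×10⁻⁸)]^(1/4) = (1.59×10⁹)^(1/4) = 200 K.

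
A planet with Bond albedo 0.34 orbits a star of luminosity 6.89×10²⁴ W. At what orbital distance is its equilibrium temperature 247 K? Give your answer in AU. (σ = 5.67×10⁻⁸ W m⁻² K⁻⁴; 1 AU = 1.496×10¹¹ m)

d ≈ 0.138 AU

From T_eq⁴ = L(1−A)/(16πσd²): d = √[L(1−A)/(16πσT_eq⁴)].
d = √[6.89×10²⁴ × 0.66 / (16π × 5.67×10⁻⁸ × (247)⁴)] = 2.07×10¹⁰ m = 0.138 AU.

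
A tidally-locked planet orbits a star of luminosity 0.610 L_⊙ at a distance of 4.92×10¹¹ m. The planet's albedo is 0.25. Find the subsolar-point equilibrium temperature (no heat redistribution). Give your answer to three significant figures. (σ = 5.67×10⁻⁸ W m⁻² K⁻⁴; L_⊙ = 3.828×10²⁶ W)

T_ss ≈ 179 K

L = 0.610 × 3.828×10²⁶ = 2.34×10²⁶ W.
Flux: S = L/(4πd²) = 2.34×10²⁶/(4π×(4.92×10¹¹)²) = 76.8 W m⁻².
At the subsolar point the surface absorbs S(1−A) and emits σT⁴ per unit area — no factor of 4, since only the local patch is in balance.
T = [76.8 × 0.75 / 5.67×10⁻⁸]^(1/4) = (1.02×10⁹)^(1/4) = 179 K.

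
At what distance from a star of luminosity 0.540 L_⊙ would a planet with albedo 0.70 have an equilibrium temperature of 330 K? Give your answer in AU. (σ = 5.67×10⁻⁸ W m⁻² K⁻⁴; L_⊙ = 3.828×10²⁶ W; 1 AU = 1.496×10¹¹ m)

L = 0.540 × 3.828×10²⁶ = 2.07×10²⁶ W.
From T_eq⁴ = L(1−A)/(16πσd²): d = √[L(1−A)/(16πσT_eq⁴)].
d = √[2.07×10²⁶ × 0.30 / (16π × 5.67×10⁻⁸ × (330)⁴)] = 4.28×10¹⁰ m = 0.286 AU.

d ≈ 0.286 AU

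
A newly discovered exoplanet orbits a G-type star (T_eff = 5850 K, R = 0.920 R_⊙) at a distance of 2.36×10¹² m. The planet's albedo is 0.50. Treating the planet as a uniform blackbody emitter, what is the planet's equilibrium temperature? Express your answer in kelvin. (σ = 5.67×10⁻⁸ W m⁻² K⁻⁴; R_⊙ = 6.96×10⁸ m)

R_⋆ = 0.920 × 6.96×10⁸ = 6.40×10⁸ m.
L = 4πR_⋆²σT_⋆⁴ = 4π(6.40×10⁸)² × 5.67×10⁻⁸ × (5850)⁴ = 3.42×10²⁶ W.
S = L/(4πd²) = 4.89 W m⁻².
Energy balance: absorbed = emitted ⇒ πR²·S(1−A) = 4πR²·σT_eq⁴, so T_eq⁴ = S(1−A)/(4σ).
T_eq = [4.89 × 0.50 / (4 × 5.67×10⁻⁸)]^(1/4) = (1.08×10⁷)^(1/4) = 57.3 K.

T_eq ≈ 57.3 K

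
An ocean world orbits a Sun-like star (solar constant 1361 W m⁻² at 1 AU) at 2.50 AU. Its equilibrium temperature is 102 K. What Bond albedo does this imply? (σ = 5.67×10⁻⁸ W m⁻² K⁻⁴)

A ≈ 0.89

Flux at 2.50 AU: S = 1361/2.50² = 218 W m⁻².
From T_eq⁴ = S(1−A)/(4σ): 1−A = 4σT_eq⁴/S.
1−A = 4 × 5.67×10⁻⁸ × (102)⁴ / 218 = 0.113.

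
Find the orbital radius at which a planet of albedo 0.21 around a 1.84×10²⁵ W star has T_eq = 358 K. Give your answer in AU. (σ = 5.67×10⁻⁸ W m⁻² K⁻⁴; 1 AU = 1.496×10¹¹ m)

d ≈ 0.118 AU

From T_eq⁴ = L(1−A)/(16πσd²): d = √[L(1−A)/(16πσT_eq⁴)].
d = √[1.84×10²⁵ × 0.79 / (16π × 5.67×10⁻⁸ × (358)⁴)] = 1.76×10¹⁰ m = 0.118 AU.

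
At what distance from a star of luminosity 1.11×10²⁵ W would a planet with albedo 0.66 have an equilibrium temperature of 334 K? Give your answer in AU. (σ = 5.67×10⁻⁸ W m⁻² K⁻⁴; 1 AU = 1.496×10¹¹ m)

From T_eq⁴ = L(1−A)/(16πσd²): d = √[L(1−A)/(16πσT_eq⁴)].
d = √[1.11×10²⁵ × 0.34 / (16π × 5.67×10⁻⁸ × (334)⁴)] = 1.03×10¹⁰ m = 0.0690 AU.

d ≈ 0.0690 AU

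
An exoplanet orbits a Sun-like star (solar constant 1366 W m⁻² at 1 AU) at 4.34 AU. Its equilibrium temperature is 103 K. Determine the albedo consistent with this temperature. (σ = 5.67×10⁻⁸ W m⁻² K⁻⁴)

Flux at 4.34 AU: S = 1366/4.34² = 72.5 W m⁻².
From T_eq⁴ = S(1−A)/(4σ): 1−A = 4σT_eq⁴/S.
1−A = 4 × 5.67×10⁻⁸ × (103)⁴ / 72.5 = 0.352.

A ≈ 0.65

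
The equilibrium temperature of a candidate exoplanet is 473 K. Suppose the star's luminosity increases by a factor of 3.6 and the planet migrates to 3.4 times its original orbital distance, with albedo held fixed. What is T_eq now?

T_eq ∝ L^(1/4) · d^(−1/2).
T′ = 473 × 3.6^(1/4) / 3.4^(1/2) = 353 K.

T_eq ≈ 353 K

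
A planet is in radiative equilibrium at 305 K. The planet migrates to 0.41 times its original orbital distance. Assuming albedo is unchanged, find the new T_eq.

T_eq ≈ 476 K

T_eq ∝ L^(1/4) · d^(−1/2).
T′ = 305 / 0.41^(1/2) = 476 K.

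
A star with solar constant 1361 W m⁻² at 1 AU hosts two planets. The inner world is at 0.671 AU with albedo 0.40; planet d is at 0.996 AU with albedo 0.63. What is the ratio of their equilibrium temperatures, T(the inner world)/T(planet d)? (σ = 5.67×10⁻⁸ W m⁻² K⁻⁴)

T₁/T₂ ≈ 1.375

T_eq = [S₀(1−A)/(4σd²)]^(1/4), so T ∝ (1−A)^(1/4) / √d.
T₁ = [1361×0.60/(4×5.67×10⁻⁸×0.671²)]^(1/4) = 299.04 K.
T₂ = [1361×0.37/(4×5.67×10⁻⁸×0.996²)]^(1/4) = 217.51 K.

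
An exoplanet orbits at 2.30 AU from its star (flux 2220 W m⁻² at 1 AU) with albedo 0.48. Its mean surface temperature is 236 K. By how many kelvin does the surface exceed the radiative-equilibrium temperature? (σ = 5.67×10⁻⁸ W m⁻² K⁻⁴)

S = 2220/2.30² = 419.7 W m⁻².
T_eq = [S(1−A)/(4σ)]^(1/4) = [419.7×0.52/(4×5.67×10⁻⁸)]^(1/4) = 176.1 K.
ΔT = T_surf − T_eq = 236 − 176.1.

ΔT ≈ 59.9 K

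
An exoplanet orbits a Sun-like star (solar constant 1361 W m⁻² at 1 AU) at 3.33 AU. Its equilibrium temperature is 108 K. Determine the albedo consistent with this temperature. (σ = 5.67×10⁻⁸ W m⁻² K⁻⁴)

Flux at 3.33 AU: S = 1361/3.33² = 123 W m⁻².
From T_eq⁴ = S(1−A)/(4σ): 1−A = 4σT_eq⁴/S.
1−A = 4 × 5.67×10⁻⁸ × (108)⁴ / 123 = 0.251.

A ≈ 0.75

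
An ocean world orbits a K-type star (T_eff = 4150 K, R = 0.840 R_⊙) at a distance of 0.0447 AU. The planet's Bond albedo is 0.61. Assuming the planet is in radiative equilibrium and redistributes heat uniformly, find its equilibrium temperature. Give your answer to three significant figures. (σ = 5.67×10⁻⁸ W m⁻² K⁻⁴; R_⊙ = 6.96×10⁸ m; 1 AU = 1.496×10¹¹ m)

T_eq ≈ 686 K

R_⋆ = 0.840 × 6.96×10⁸ = 5.85×10⁸ m.
d = 0.0447 AU = 6.69×10⁹ m.
L = 4πR_⋆²σT_⋆⁴ = 4π(5.85×10⁸)² × 5.67×10⁻⁸ × (4150)⁴ = 7.22×10²⁵ W.
S = L/(4πd²) = 1.29×10⁵ W m⁻².
Energy balance: absorbed = emitted ⇒ πR²·S(1−A) = 4πR²·σT_eq⁴, so T_eq⁴ = S(1−A)/(4σ).
T_eq = [1.29×10⁵ × 0.39 / (4 × 5.67×10⁻⁸)]^(1/4) = (2.21×10¹¹)^(1/4) = 686 K.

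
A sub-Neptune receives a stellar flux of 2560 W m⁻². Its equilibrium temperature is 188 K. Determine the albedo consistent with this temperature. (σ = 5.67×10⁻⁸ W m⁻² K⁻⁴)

From T_eq⁴ = S(1−A)/(4σ): 1−A = 4σT_eq⁴/S.
1−A = 4 × 5.67×10⁻⁸ × (188)⁴ / 2560 = 0.111.

A ≈ 0.89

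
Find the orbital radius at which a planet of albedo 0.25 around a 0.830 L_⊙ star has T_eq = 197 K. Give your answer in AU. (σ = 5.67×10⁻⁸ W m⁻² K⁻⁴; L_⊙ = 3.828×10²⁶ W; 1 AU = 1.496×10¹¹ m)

L = 0.830 × 3.828×10²⁶ = 3.18×10²⁶ W.
From T_eq⁴ = L(1−A)/(16πσd²): d = √[L(1−A)/(16πσT_eq⁴)].
d = √[3.18×10²⁶ × 0.75 / (16π × 5.67×10⁻⁸ × (197)⁴)] = 2.36×10¹¹ m = 1.57 AU.

d ≈ 1.57 AU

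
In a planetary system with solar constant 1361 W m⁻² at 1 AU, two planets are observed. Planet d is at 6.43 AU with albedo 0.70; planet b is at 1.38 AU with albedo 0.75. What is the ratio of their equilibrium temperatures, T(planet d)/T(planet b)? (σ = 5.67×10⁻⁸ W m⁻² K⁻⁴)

T_eq = [S₀(1−A)/(4σd²)]^(1/4), so T ∝ (1−A)^(1/4) / √d.
T₁ = [1361×0.30/(4×5.67×10⁻⁸×6.43²)]^(1/4) = 81.23 K.
T₂ = [1361×0.25/(4×5.67×10⁻⁸×1.38²)]^(1/4) = 167.53 K.

T₁/T₂ ≈ 0.485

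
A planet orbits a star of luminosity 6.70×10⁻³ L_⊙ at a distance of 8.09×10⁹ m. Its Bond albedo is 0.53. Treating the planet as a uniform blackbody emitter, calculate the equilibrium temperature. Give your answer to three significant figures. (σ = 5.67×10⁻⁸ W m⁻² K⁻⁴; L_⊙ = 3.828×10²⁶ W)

L = 6.70×10⁻³ × 3.828×10²⁶ = 2.56×10²⁴ W.
Flux: S = L/(4πd²) = 2.56×10²⁴/(4π×(8.09×10⁹)²) = 3120 W m⁻².
Energy balance: absorbed = emitted ⇒ πR²·S(1−A) = 4πR²·σT_eq⁴, so T_eq⁴ = S(1−A)/(4σ).
T_eq = [3120 × 0.47 / (4 × 5.67×10⁻⁸)]^(1/4) = (6.46×10⁹)^(1/4) = 284 K.

T_eq ≈ 284 K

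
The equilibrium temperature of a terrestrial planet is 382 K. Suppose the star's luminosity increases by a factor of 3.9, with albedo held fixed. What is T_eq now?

T_eq ∝ L^(1/4) · d^(−1/2).
T′ = 382 × 3.9^(1/4) = 537 K.

T_eq ≈ 537 K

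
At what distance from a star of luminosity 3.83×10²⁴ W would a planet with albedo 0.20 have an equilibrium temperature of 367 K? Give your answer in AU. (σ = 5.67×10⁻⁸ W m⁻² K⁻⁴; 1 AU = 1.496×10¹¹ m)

From T_eq⁴ = L(1−A)/(16πσd²): d = √[L(1−A)/(16πσT_eq⁴)].
d = √[3.83×10²⁴ × 0.80 / (16π × 5.67×10⁻⁸ × (367)⁴)] = 7.70×10⁹ m = 0.0515 AU.

d ≈ 0.0515 AU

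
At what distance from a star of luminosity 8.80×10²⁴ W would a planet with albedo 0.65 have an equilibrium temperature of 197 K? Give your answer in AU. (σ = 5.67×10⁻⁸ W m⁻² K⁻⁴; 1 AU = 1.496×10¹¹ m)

d ≈ 0.179 AU

From T_eq⁴ = L(1−A)/(16πσd²): d = √[L(1−A)/(16πσT_eq⁴)].
d = √[8.80×10²⁴ × 0.35 / (16π × 5.67×10⁻⁸ × (197)⁴)] = 2.68×10¹⁰ m = 0.179 AU.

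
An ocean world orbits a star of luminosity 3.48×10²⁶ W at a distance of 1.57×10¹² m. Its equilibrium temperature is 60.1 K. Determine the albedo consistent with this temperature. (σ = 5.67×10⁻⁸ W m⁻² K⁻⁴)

A ≈ 0.74

Flux: S = L/(4πd²) = 3.48×10²⁶/(4π×(1.57×10¹²)²) = 11.2 W m⁻².
From T_eq⁴ = S(1−A)/(4σ): 1−A = 4σT_eq⁴/S.
1−A = 4 × 5.67×10⁻⁸ × (60.1)⁴ / 11.2 = 0.263.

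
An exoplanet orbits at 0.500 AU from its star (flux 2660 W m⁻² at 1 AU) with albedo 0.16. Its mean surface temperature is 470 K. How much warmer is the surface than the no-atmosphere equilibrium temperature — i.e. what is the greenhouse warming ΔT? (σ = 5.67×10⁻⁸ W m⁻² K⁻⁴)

ΔT ≈ 24.5 K

S = 2660/0.500² = 1.064×10⁴ W m⁻².
T_eq = [S(1−A)/(4σ)]^(1/4) = [1.064×10⁴×0.84/(4×5.67×10⁻⁸)]^(1/4) = 445.5 K.
ΔT = T_surf − T_eq = 470 − 445.5.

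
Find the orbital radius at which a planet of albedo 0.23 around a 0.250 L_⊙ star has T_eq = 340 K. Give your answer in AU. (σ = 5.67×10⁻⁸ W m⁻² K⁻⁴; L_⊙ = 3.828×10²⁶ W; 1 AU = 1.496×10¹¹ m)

L = 0.250 × 3.828×10²⁶ = 9.57×10²⁵ W.
From T_eq⁴ = L(1−A)/(16πσd²): d = √[L(1−A)/(16πσT_eq⁴)].
d = √[9.57×10²⁵ × 0.77 / (16π × 5.67×10⁻⁸ × (340)⁴)] = 4.40×10¹⁰ m = 0.294 AU.

d ≈ 0.294 AU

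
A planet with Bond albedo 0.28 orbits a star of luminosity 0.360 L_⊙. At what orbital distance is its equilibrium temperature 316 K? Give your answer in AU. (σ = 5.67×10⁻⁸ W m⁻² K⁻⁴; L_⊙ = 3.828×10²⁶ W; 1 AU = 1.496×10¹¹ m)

d ≈ 0.395 AU

L = 0.360 × 3.828×10²⁶ = 1.38×10²⁶ W.
From T_eq⁴ = L(1−A)/(16πσd²): d = √[L(1−A)/(16πσT_eq⁴)].
d = √[1.38×10²⁶ × 0.72 / (16π × 5.67×10⁻⁸ × (316)⁴)] = 5.91×10¹⁰ m = 0.395 AU.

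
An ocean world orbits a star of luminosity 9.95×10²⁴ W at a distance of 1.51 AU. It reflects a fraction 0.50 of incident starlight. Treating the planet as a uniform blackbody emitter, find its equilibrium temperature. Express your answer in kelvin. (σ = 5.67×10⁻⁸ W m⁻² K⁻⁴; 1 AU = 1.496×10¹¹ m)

d = 1.51 AU = 2.26×10¹¹ m.
Flux: S = L/(4πd²) = 9.95×10²⁴/(4π×(2.26×10¹¹)²) = 15.5 W m⁻².
Energy balance: absorbed = emitted ⇒ πR²·S(1−A) = 4πR²·σT_eq⁴, so T_eq⁴ = S(1−A)/(4σ).
T_eq = [15.5 × 0.50 / (4 × 5.67×10⁻⁸)]^(1/4) = (3.42×10⁷)^(1/4) = 76.5 K.

T_eq ≈ 76.5 K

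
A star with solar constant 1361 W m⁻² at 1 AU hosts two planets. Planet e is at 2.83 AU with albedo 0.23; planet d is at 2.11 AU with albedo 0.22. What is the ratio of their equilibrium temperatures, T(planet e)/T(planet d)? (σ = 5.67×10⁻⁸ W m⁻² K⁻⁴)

T₁/T₂ ≈ 0.861

T_eq = [S₀(1−A)/(4σd²)]^(1/4), so T ∝ (1−A)^(1/4) / √d.
T₁ = [1361×0.77/(4×5.67×10⁻⁸×2.83²)]^(1/4) = 154.98 K.
T₂ = [1361×0.78/(4×5.67×10⁻⁸×2.11²)]^(1/4) = 180.07 K.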